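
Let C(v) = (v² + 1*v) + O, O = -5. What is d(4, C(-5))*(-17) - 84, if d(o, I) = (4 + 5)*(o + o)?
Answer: -1308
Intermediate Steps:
C(v) = -5 + v + v² (C(v) = (v² + 1*v) - 5 = (v² + v) - 5 = (v + v²) - 5 = -5 + v + v²)
d(o, I) = 18*o (d(o, I) = 9*(2*o) = 18*o)
d(4, C(-5))*(-17) - 84 = (18*4)*(-17) - 84 = 72*(-17) - 84 = -1224 - 84 = -1308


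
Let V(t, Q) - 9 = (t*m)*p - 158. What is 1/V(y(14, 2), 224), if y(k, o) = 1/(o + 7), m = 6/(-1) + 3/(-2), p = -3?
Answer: -2/293 ≈ -0.0068259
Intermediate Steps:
m = -15/2 (m = 6*(-1) + 3*(-1/2) = -6 - 3/2 = -15/2 ≈ -7.5000)
y(k, o) = 1/(7 + o)
V(t, Q) = -149 + 45*t/2 (V(t, Q) = 9 + ((t*(-15/2))*(-3) - 158) = 9 + (-15*t/2*(-3) - 158) = 9 + (45*t/2 - 158) = 9 + (-158 + 45*t/2) = -149 + 45*t/2)
1/V(y(14, 2), 224) = 1/(-149 + 45/(2*(7 + 2))) = 1/(-149 + (45/2)/9) = 1/(-149 + (45/2)*(1/9)) = 1/(-149 + 5/2) = 1/(-293/2) = -2/293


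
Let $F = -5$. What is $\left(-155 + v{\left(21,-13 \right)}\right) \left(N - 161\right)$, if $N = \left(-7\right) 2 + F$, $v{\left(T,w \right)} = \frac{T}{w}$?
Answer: $\frac{366480}{13} \approx 28191.0$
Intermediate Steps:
$N = -19$ ($N = \left(-7\right) 2 - 5 = -14 - 5 = -19$)
$\left(-155 + v{\left(21,-13 \right)}\right) \left(N - 161\right) = \left(-155 + \frac{21}{-13}\right) \left(-19 - 161\right) = \left(-155 + 21 \left(- \frac{1}{13}\right)\right) \left(-180\right) = \left(-155 - \frac{21}{13}\right) \left(-180\right) = \left(- \frac{2036}{13}\right) \left(-180\right) = \frac{366480}{13}$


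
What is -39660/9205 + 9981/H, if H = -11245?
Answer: -107570361/20702045 ≈ -5.1961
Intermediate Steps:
-39660/9205 + 9981/H = -39660/9205 + 9981/(-11245) = -39660*1/9205 + 9981*(-1/11245) = -7932/1841 - 9981/11245 = -107570361/20702045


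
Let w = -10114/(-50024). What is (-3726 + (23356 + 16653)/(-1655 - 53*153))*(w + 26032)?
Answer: -1824164261789061/18785936 ≈ -9.7103e+7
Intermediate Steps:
w = 389/1924 (w = -10114*(-1/50024) = 389/1924 ≈ 0.20218)
(-3726 + (23356 + 16653)/(-1655 - 53*153))*(w + 26032) = (-3726 + (23356 + 16653)/(-1655 - 53*153))*(389/1924 + 26032) = (-3726 + 40009/(-1655 - 8109))*(50085957/1924) = (-3726 + 40009/(-9764))*(50085957/1924) = (-3726 + 40009*(-1/9764))*(50085957/1924) = (-3726 - 40009/9764)*(50085957/1924) = -36420673/9764*50085957/1924 = -1824164261789061/18785936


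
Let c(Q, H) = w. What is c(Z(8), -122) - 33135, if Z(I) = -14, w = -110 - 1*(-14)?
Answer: -33231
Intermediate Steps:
w = -96 (w = -110 + 14 = -96)
c(Q, H) = -96
c(Z(8), -122) - 33135 = -96 - 33135 = -33231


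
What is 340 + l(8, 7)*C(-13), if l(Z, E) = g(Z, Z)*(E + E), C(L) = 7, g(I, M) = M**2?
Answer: 6612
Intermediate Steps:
l(Z, E) = 2*E*Z**2 (l(Z, E) = Z**2*(E + E) = Z**2*(2*E) = 2*E*Z**2)
340 + l(8, 7)*C(-13) = 340 + (2*7*8**2)*7 = 340 + (2*7*64)*7 = 340 + 896*7 = 340 + 6272 = 6612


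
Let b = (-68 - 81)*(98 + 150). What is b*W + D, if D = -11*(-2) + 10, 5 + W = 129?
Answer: -4582016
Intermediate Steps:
W = 124 (W = -5 + 129 = 124)
b = -36952 (b = -149*248 = -36952)
D = 32 (D = 22 + 10 = 32)
b*W + D = -36952*124 + 32 = -4582048 + 32 = -4582016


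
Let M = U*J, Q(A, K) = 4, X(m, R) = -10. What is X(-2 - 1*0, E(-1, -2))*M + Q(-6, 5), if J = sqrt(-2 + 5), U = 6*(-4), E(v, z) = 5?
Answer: 4 + 240*sqrt(3) ≈ 419.69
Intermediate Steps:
U = -24
J = sqrt(3) ≈ 1.7320
M = -24*sqrt(3) ≈ -41.569
X(-2 - 1*0, E(-1, -2))*M + Q(-6, 5) = -(-240)*sqrt(3) + 4 = 240*sqrt(3) + 4 = 4 + 240*sqrt(3)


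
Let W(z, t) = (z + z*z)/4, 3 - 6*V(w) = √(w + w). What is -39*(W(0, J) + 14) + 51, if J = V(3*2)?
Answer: -495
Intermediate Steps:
V(w) = ½ - √2*√w/6 (V(w) = ½ - √(w + w)/6 = ½ - √2*√w/6)
J = ½ - √3/3 (J = ½ - √2*√(3*2)/6 = ½ - √2*√6/6 = ½ - √3/3 ≈ -0.077350)
W(z, t) = z/4 + z²/4 (W(z, t) = (z + z²)*(¼) = z/4 + z²/4)
-39*(W(0, J) + 14) + 51 = -39*((¼)*0*(1 + 0) + 14) + 51 = -39*((¼)*0*1 + 14) + 51 = -39*(0 + 14) + 51 = -39*14 + 51 = -546 + 51 = -495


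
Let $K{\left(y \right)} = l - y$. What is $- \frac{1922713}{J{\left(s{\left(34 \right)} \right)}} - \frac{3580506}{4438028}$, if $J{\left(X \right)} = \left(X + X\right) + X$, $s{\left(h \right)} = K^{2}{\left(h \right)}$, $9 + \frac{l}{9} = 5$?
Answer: $- \frac{43804528409}{332852100} \approx -131.6$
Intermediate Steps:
$l = -36$ ($l = -81 + 9 \cdot 5 = -81 + 45 = -36$)
$K{\left(y \right)} = -36 - y$
$s{\left(h \right)} = \left(-36 - h\right)^{2}$
$J{\left(X \right)} = 3 X$ ($J{\left(X \right)} = 2 X + X = 3 X$)
$- \frac{1922713}{J{\left(s{\left(34 \right)} \right)}} - \frac{3580506}{4438028} = - \frac{1922713}{3 \left(36 + 34\right)^{2}} - \frac{3580506}{4438028} = - \frac{1922713}{3 \cdot 70^{2}} - \frac{1790253}{2219014} = - \frac{1922713}{3 \cdot 4900} - \frac{1790253}{2219014} = - \frac{1922713}{14700} - \frac{1790253}{2219014} = - \frac{43804528409}{332852100}$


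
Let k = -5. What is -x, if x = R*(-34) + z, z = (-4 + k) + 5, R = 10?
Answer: 344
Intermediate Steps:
z = -4 (z = (-4 - 5) + 5 = -9 + 5 = -4)
x = -344 (x = 10*(-34) - 4 = -340 - 4 = -344)
-x = -1*(-344) = 344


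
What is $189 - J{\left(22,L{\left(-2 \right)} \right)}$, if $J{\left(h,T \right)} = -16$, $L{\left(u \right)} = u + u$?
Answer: $205$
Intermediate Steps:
$L{\left(u \right)} = 2 u$
$189 - J{\left(22,L{\left(-2 \right)} \right)} = 189 - -16 = 189 + 16 = 205$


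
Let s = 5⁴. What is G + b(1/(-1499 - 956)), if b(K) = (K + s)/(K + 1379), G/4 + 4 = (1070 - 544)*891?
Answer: 3173258679043/1692722 ≈ 1.8746e+6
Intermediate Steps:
s = 625
G = 1874648 (G = -16 + 4*((1070 - 544)*891) = -16 + 4*(526*891) = -16 + 4*468666 = -16 + 1874664 = 1874648)
b(K) = (625 + K)/(1379 + K) (b(K) = (K + 625)/(K + 1379) = (625 + K)/(1379 + K))
G + b(1/(-1499 - 956)) = 1874648 + (625 + 1/(-1499 - 956))/(1379 + 1/(-1499 - 956)) = 1874648 + (625 + 1/(-2455))/(1379 + 1/(-2455)) = 1874648 + (625 - 1/2455)/(1379 - 1/2455) = 1874648 + (1534374/2455)/(3385444/2455) = 1874648 + (2455/3385444)*(1534374/2455) = 1874648 + 767187/1692722 = 3173258679043/1692722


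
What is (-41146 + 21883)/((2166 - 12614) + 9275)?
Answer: 6421/391 ≈ 16.422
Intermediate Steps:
(-41146 + 21883)/((2166 - 12614) + 9275) = -19263/(-10448 + 9275) = -19263/(-1173) = -19263*(-1/1173) = 6421/391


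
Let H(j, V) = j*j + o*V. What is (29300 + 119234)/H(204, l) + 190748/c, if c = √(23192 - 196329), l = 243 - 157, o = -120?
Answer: 74267/15648 - 190748*I*√173137/173137 ≈ 4.7461 - 458.42*I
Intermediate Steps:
l = 86
H(j, V) = j² - 120*V (H(j, V) = j*j - 120*V = j² - 120*V)
c = I*√173137 (c = √(-173137) = I*√173137 ≈ 416.1*I)
(29300 + 119234)/H(204, l) + 190748/c = (29300 + 119234)/(204² - 120*86) + 190748/((I*√173137)) = 148534/(41616 - 10320) + 190748*(-I*√173137/173137) = 148534/31296 - 190748*I*√173137/173137 = 148534*(1/31296) - 190748*I*√173137/173137 = 74267/15648 - 190748*I*√173137/173137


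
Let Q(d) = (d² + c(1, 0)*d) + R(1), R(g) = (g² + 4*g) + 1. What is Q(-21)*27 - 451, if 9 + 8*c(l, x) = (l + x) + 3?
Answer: 95779/8 ≈ 11972.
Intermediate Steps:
R(g) = 1 + g² + 4*g
c(l, x) = -¾ + l/8 + x/8 (c(l, x) = -9/8 + ((l + x) + 3)/8 = -9/8 + (3 + l + x)/8 = -9/8 + (3/8 + l/8 + x/8) = -¾ + l/8 + x/8)
Q(d) = 6 + d² - 5*d/8 (Q(d) = (d² + (-¾ + (⅛)*1 + (⅛)*0)*d) + (1 + 1² + 4*1) = (d² + (-¾ + ⅛ + 0)*d) + (1 + 1 + 4) = (d² - 5*d/8) + 6 = 6 + d² - 5*d/8)
Q(-21)*27 - 451 = (6 + (-21)² - 5/8*(-21))*27 - 451 = (6 + 441 + 105/8)*27 - 451 = (3681/8)*27 - 451 = 99387/8 - 451 = 95779/8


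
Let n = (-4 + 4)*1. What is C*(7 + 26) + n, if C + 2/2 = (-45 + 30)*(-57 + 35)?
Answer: 10857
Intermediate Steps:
n = 0 (n = 0*1 = 0)
C = 329 (C = -1 + (-45 + 30)*(-57 + 35) = -1 - 15*(-22) = -1 + 330 = 329)
C*(7 + 26) + n = 329*(7 + 26) + 0 = 329*33 + 0 = 10857 + 0 = 10857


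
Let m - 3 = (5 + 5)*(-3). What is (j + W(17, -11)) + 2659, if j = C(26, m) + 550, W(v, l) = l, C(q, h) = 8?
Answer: 3206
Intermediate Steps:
m = -27 (m = 3 + (5 + 5)*(-3) = 3 + 10*(-3) = 3 - 30 = -27)
j = 558 (j = 8 + 550 = 558)
(j + W(17, -11)) + 2659 = (558 - 11) + 2659 = 547 + 2659 = 3206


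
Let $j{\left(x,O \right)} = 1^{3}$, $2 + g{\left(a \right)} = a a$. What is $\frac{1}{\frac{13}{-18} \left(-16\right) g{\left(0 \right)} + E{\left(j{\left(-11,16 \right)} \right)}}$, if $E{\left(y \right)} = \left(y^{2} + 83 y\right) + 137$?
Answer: $\frac{9}{1781} \approx 0.0050533$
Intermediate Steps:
$g{\left(a \right)} = -2 + a^{2}$ ($g{\left(a \right)} = -2 + a a = -2 + a^{2}$)
$j{\left(x,O \right)} = 1$
$E{\left(y \right)} = 137 + y^{2} + 83 y$
$\frac{1}{\frac{13}{-18} \left(-16\right) g{\left(0 \right)} + E{\left(j{\left(-11,16 \right)} \right)}} = \frac{1}{\frac{13}{-18} \left(-16\right) \left(-2 + 0^{2}\right) + \left(137 + 1^{2} + 83 \cdot 1\right)} = \frac{1}{13 \left(- \frac{1}{18}\right) \left(-16\right) \left(-2 + 0\right) + \left(137 + 1 + 83\right)} = \frac{1}{\left(- \frac{13}{18}\right) \left(-16\right) \left(-2\right) + 221} = \frac{1}{\frac{104}{9} \left(-2\right) + 221} = \frac{1}{- \frac{208}{9} + 221} = \frac{1}{\frac{1781}{9}} = \frac{9}{1781}$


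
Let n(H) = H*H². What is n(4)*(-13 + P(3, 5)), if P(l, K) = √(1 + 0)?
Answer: -768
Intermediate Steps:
P(l, K) = 1 (P(l, K) = √1 = 1)
n(H) = H³
n(4)*(-13 + P(3, 5)) = 4³*(-13 + 1) = 64*(-12) = -768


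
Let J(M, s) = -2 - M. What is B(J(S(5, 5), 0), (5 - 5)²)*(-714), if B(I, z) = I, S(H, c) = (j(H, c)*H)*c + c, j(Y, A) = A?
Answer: 94248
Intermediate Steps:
S(H, c) = c + H*c² (S(H, c) = (c*H)*c + c = (H*c)*c + c = H*c² + c = c + H*c²)
B(J(S(5, 5), 0), (5 - 5)²)*(-714) = (-2 - 5*(1 + 5*5))*(-714) = (-2 - 5*(1 + 25))*(-714) = (-2 - 5*26)*(-714) = (-2 - 1*130)*(-714) = (-2 - 130)*(-714) = -132*(-714) = 94248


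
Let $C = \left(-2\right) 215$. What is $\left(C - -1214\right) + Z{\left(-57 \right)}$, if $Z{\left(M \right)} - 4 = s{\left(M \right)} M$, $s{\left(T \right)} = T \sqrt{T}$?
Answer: $788 + 3249 i \sqrt{57} \approx 788.0 + 24529.0 i$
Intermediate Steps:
$s{\left(T \right)} = T^{\frac{3}{2}}$
$C = -430$
$Z{\left(M \right)} = 4 + M^{\frac{5}{2}}$ ($Z{\left(M \right)} = 4 + M^{\frac{3}{2}} M = 4 + M^{\frac{5}{2}}$)
$\left(C - -1214\right) + Z{\left(-57 \right)} = \left(-430 - -1214\right) + \left(4 + \left(-57\right)^{\frac{5}{2}}\right) = \left(-430 + 1214\right) + \left(4 + 3249 i \sqrt{57}\right) = 784 + \left(4 + 3249 i \sqrt{57}\right) = 788 + 3249 i \sqrt{57}$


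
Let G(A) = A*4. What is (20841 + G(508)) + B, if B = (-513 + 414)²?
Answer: 32674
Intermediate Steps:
G(A) = 4*A
B = 9801 (B = (-99)² = 9801)
(20841 + G(508)) + B = (20841 + 4*508) + 9801 = (20841 + 2032) + 9801 = 22873 + 9801 = 32674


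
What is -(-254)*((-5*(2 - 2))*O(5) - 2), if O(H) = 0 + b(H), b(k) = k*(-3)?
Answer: -508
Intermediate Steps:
b(k) = -3*k
O(H) = -3*H (O(H) = 0 - 3*H = -3*H)
-(-254)*((-5*(2 - 2))*O(5) - 2) = -(-254)*((-5*(2 - 2))*(-3*5) - 2) = -(-254)*(-5*0*(-15) - 2) = -(-254)*(0*(-15) - 2) = -(-254)*(0 - 2) = -(-254)*(-2) = -127*4 = -508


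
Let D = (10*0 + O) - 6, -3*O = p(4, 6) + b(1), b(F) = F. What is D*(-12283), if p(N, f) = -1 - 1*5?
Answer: 159679/3 ≈ 53226.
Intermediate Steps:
p(N, f) = -6 (p(N, f) = -1 - 5 = -6)
O = 5/3 (O = -(-6 + 1)/3 = -1/3*(-5) = 5/3 ≈ 1.6667)
D = -13/3 (D = (10*0 + 5/3) - 6 = (0 + 5/3) - 6 = 5/3 - 6 = -13/3 ≈ -4.3333)
D*(-12283) = -13/3*(-12283) = 159679/3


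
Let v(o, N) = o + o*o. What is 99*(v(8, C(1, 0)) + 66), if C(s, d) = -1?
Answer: 13662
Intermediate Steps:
v(o, N) = o + o²
99*(v(8, C(1, 0)) + 66) = 99*(8*(1 + 8) + 66) = 99*(8*9 + 66) = 99*(72 + 66) = 99*138 = 13662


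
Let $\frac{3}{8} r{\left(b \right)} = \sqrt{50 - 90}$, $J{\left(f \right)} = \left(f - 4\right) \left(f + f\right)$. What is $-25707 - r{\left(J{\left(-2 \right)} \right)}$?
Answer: $-25707 - \frac{16 i \sqrt{10}}{3} \approx -25707.0 - 16.865 i$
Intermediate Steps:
$J{\left(f \right)} = 2 f \left(-4 + f\right)$ ($J{\left(f \right)} = \left(-4 + f\right) 2 f = 2 f \left(-4 + f\right)$)
$r{\left(b \right)} = \frac{16 i \sqrt{10}}{3}$ ($r{\left(b \right)} = \frac{8 \sqrt{50 - 90}}{3} = \frac{8 \sqrt{-40}}{3} = \frac{8 \cdot 2 i \sqrt{10}}{3} = \frac{16 i \sqrt{10}}{3}$)
$-25707 - r{\left(J{\left(-2 \right)} \right)} = -25707 - \frac{16 i \sqrt{10}}{3}$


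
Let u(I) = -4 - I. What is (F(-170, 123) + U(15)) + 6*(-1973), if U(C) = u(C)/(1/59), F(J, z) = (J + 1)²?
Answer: 15602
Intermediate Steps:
F(J, z) = (1 + J)²
U(C) = -236 - 59*C (U(C) = (-4 - C)/(1/59) = (-4 - C)*59 = -236 - 59*C)
(F(-170, 123) + U(15)) + 6*(-1973) = ((1 - 170)² + (-236 - 59*15)) + 6*(-1973) = ((-169)² + (-236 - 885)) - 11838 = (28561 - 1121) - 11838 = 27440 - 11838 = 15602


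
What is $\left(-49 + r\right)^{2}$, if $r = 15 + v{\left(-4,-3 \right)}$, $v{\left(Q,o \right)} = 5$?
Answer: $841$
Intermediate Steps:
$r = 20$ ($r = 15 + 5 = 20$)
$\left(-49 + r\right)^{2} = \left(-49 + 20\right)^{2} = \left(-29\right)^{2} = 841$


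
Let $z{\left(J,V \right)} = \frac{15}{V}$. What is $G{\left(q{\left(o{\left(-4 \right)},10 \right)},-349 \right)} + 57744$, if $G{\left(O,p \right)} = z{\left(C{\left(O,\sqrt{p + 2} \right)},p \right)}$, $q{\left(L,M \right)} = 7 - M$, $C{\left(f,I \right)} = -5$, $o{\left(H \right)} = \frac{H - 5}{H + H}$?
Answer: $\frac{20152641}{349} \approx 57744.0$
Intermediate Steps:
$o{\left(H \right)} = \frac{-5 + H}{2 H}$
$G{\left(O,p \right)} = \frac{15}{p}$
$G{\left(q{\left(o{\left(-4 \right)},10 \right)},-349 \right)} + 57744 = \frac{15}{-349} + 57744 = 15 \left(- \frac{1}{349}\right) + 57744 = - \frac{15}{349} + 57744 = \frac{20152641}{349}$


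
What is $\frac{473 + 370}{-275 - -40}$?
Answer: $- \frac{843}{235} \approx -3.5872$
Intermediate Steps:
$\frac{473 + 370}{-275 - -40} = \frac{843}{-275 + \left(-68 + 108\right)} = \frac{843}{-275 + 40} = \frac{843}{-235} = 843 \left(- \frac{1}{235}\right) = - \frac{843}{235}$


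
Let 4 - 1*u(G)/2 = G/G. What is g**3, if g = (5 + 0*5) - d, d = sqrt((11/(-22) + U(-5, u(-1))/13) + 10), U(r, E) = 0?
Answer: (10 - sqrt(38))**3/8 ≈ 7.0535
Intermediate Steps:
u(G) = 6 (u(G) = 8 - 2*G/G = 8 - 2*1 = 8 - 2 = 6)
d = sqrt(38)/2 (d = sqrt((11/(-22) + 0/13) + 10) = sqrt((11*(-1/22) + 0*(1/13)) + 10) = sqrt((-1/2 + 0) + 10) = sqrt(-1/2 + 10) = sqrt(19/2) = sqrt(38)/2 ≈ 3.0822)
g = 5 - sqrt(38)/2 (g = (5 + 0*5) - sqrt(38)/2 = (5 + 0) - sqrt(38)/2 = 5 - sqrt(38)/2 ≈ 1.9178)
g**3 = (5 - sqrt(38)/2)**3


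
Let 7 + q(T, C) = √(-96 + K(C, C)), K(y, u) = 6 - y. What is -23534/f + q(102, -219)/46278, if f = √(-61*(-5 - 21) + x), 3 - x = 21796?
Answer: -7/46278 + √129/46278 + 23534*I*√167/1837 ≈ 9.4166e-5 + 165.56*I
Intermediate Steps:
x = -21793 (x = 3 - 1*21796 = 3 - 21796 = -21793)
f = 11*I*√167 (f = √(-61*(-5 - 21) - 21793) = √(-61*(-26) - 21793) = √(1586 - 21793) = √(-20207) = 11*I*√167 ≈ 142.15*I)
q(T, C) = -7 + √(-90 - C) (q(T, C) = -7 + √(-96 + (6 - C)) = -7 + √(-90 - C))
-23534/f + q(102, -219)/46278 = -23534*(-I*√167/1837) + (-7 + √(-90 - 1*(-219)))/46278 = -(-23534)*I*√167/1837 + (-7 + √(-90 + 219))*(1/46278) = 23534*I*√167/1837 + (-7 + √129)*(1/46278) = 23534*I*√167/1837 + (-7/46278 + √129/46278) = -7/46278 + √129/46278 + 23534*I*√167/1837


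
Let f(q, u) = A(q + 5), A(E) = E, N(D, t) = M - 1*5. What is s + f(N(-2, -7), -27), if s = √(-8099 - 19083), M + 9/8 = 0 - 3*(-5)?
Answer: 111/8 + I*√27182 ≈ 13.875 + 164.87*I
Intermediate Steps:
M = 111/8 (M = -9/8 + (0 - 3*(-5)) = -9/8 + (0 + 15) = -9/8 + 15 = 111/8 ≈ 13.875)
N(D, t) = 71/8 (N(D, t) = 111/8 - 1*5 = 111/8 - 5 = 71/8)
f(q, u) = 5 + q (f(q, u) = q + 5 = 5 + q)
s = I*√27182 (s = √(-27182) = I*√27182 ≈ 164.87*I)
s + f(N(-2, -7), -27) = I*√27182 + (5 + 71/8) = I*√27182 + 111/8 = 111/8 + I*√27182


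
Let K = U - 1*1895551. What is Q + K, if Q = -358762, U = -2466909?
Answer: -4721222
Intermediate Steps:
K = -4362460 (K = -2466909 - 1*1895551 = -2466909 - 1895551 = -4362460)
Q + K = -358762 - 4362460 = -4721222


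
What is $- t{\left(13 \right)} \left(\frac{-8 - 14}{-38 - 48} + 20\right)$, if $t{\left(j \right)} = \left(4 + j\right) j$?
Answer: $- \frac{192491}{43} \approx -4476.5$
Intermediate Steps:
$t{\left(j \right)} = j \left(4 + j\right)$
$- t{\left(13 \right)} \left(\frac{-8 - 14}{-38 - 48} + 20\right) = - 13 \left(4 + 13\right) \left(\frac{-8 - 14}{-38 - 48} + 20\right) = - 13 \cdot 17 \left(- \frac{22}{-86} + 20\right) = - 221 \left(\left(-22\right) \left(- \frac{1}{86}\right) + 20\right) = - 221 \left(\frac{11}{43} + 20\right) = - \frac{221 \cdot 871}{43} = \left(-1\right) \frac{192491}{43} = - \frac{192491}{43}$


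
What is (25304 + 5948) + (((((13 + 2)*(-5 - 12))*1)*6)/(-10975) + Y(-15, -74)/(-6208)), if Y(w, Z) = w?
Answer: 425859185693/13626560 ≈ 31252.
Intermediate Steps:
(25304 + 5948) + (((((13 + 2)*(-5 - 12))*1)*6)/(-10975) + Y(-15, -74)/(-6208)) = (25304 + 5948) + (((((13 + 2)*(-5 - 12))*1)*6)/(-10975) - 15/(-6208)) = 31252 + ((((15*(-17))*1)*6)*(-1/10975) - 15*(-1/6208)) = 31252 + ((-255*1*6)*(-1/10975) + 15/6208) = 31252 + (-255*6*(-1/10975) + 15/6208) = 31252 + (-1530*(-1/10975) + 15/6208) = 31252 + (306/2195 + 15/6208) = 31252 + 1932573/13626560 = 425859185693/13626560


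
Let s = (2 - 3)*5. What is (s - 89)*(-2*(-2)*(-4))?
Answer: 1504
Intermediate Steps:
s = -5 (s = -1*5 = -5)
(s - 89)*(-2*(-2)*(-4)) = (-5 - 89)*(-2*(-2)*(-4)) = -376*(-4) = -94*(-16) = 1504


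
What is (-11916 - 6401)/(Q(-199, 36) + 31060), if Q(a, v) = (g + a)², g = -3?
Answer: -1409/5528 ≈ -0.25488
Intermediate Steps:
Q(a, v) = (-3 + a)²
(-11916 - 6401)/(Q(-199, 36) + 31060) = (-11916 - 6401)/((-3 - 199)² + 31060) = -18317/((-202)² + 31060) = -18317/(40804 + 31060) = -18317/71864 = -18317*1/71864 = -1409/5528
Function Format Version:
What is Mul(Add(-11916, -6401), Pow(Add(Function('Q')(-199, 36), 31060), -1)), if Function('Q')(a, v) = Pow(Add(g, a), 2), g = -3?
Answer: Rational(-1409, 5528) ≈ -0.25488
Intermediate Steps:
Function('Q')(a, v) = Pow(Add(-3, a), 2)
Mul(Add(-11916, -6401), Pow(Add(Function('Q')(-199, 36), 31060), -1)) = Mul(Add(-11916, -6401), Pow(Add(Pow(Add(-3, -199), 2), 31060), -1)) = Mul(-18317, Pow(Add(Pow(-202, 2), 31060), -1)) = Mul(-18317, Pow(Add(40804, 31060), -1)) = Mul(-18317, Pow(71864, -1)) = Mul(-18317, Rational(1, 71864)) = Rational(-1409, 5528)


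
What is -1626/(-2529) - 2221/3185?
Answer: -146033/2684955 ≈ -0.054389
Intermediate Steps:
-1626/(-2529) - 2221/3185 = -1626*(-1/2529) - 2221*1/3185 = 542/843 - 2221/3185 = -146033/2684955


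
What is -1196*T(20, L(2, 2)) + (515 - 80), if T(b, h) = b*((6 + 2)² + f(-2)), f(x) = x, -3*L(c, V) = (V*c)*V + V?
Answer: -1482605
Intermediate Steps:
L(c, V) = -V/3 - c*V²/3 (L(c, V) = -((V*c)*V + V)/3 = -(c*V² + V)/3 = -(V + c*V²)/3 = -V/3 - c*V²/3)
T(b, h) = 62*b (T(b, h) = b*((6 + 2)² - 2) = b*(8² - 2) = b*(64 - 2) = b*62 = 62*b)
-1196*T(20, L(2, 2)) + (515 - 80) = -74152*20 + (515 - 80) = -1196*1240 + 435 = -1483040 + 435 = -1482605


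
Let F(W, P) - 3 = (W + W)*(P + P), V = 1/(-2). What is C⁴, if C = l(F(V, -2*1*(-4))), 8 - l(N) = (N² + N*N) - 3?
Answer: 11433811041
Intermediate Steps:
V = -½ ≈ -0.50000
F(W, P) = 3 + 4*P*W (F(W, P) = 3 + (W + W)*(P + P) = 3 + (2*W)*(2*P) = 3 + 4*P*W)
l(N) = 11 - 2*N² (l(N) = 8 - ((N² + N*N) - 3) = 8 - ((N² + N²) - 3) = 8 - (2*N² - 3) = 8 - (-3 + 2*N²) = 8 + (3 - 2*N²) = 11 - 2*N²)
C = -327 (C = 11 - 2*(3 + 4*(-2*1*(-4))*(-½))² = 11 - 2*(3 + 4*(-2*(-4))*(-½))² = 11 - 2*(3 + 4*8*(-½))² = 11 - 2*(3 - 16)² = 11 - 2*(-13)² = 11 - 2*169 = 11 - 338 = -327)
C⁴ = (-327)⁴ = 11433811041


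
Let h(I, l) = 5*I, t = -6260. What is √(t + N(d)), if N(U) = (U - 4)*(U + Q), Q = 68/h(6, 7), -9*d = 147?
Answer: I*√1344145/15 ≈ 77.292*I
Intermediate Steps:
d = -49/3 (d = -⅑*147 = -49/3 ≈ -16.333)
Q = 34/15 (Q = 68/((5*6)) = 68/30 = 68*(1/30) = 34/15 ≈ 2.2667)
N(U) = (-4 + U)*(34/15 + U) (N(U) = (U - 4)*(U + 34/15) = (-4 + U)*(34/15 + U))
√(t + N(d)) = √(-6260 + (-136/15 + (-49/3)² - 26/15*(-49/3))) = √(-6260 + (-136/15 + 2401/9 + 1274/45)) = √(-6260 + 12871/45) = √(-268829/45) = I*√1344145/15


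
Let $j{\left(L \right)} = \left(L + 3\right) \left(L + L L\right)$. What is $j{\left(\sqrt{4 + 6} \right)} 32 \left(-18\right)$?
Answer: $-23040 - 7488 \sqrt{10} \approx -46719.0$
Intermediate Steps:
$j{\left(L \right)} = \left(3 + L\right) \left(L + L^{2}\right)$
$j{\left(\sqrt{4 + 6} \right)} 32 \left(-18\right) = \sqrt{4 + 6} \left(3 + \left(\sqrt{4 + 6}\right)^{2} + 4 \sqrt{4 + 6}\right) 32 \left(-18\right) = \sqrt{10} \left(3 + \left(\sqrt{10}\right)^{2} + 4 \sqrt{10}\right) 32 \left(-18\right) = \sqrt{10} \left(3 + 10 + 4 \sqrt{10}\right) 32 \left(-18\right) = \sqrt{10} \left(13 + 4 \sqrt{10}\right) 32 \left(-18\right) = 32 \sqrt{10} \left(13 + 4 \sqrt{10}\right) \left(-18\right) = - 576 \sqrt{10} \left(13 + 4 \sqrt{10}\right)$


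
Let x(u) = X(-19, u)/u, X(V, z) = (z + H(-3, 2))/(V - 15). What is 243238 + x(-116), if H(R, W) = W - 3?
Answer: 959330555/3944 ≈ 2.4324e+5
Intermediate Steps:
H(R, W) = -3 + W
X(V, z) = (-1 + z)/(-15 + V) (X(V, z) = (z + (-3 + 2))/(V - 15) = (z - 1)/(-15 + V) = (-1 + z)/(-15 + V))
x(u) = (1/34 - u/34)/u (x(u) = ((-1 + u)/(-15 - 19))/u = ((-1 + u)/(-34))/u = (-(-1 + u)/34)/u = (1/34 - u/34)/u)
243238 + x(-116) = 243238 + (1/34)*(1 - 1*(-116))/(-116) = 243238 + (1/34)*(-1/116)*(1 + 116) = 243238 + (1/34)*(-1/116)*117 = 243238 - 117/3944 = 959330555/3944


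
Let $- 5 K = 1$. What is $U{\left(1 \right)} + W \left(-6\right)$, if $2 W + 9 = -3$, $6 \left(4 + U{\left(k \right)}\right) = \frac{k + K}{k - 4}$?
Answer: $\frac{1438}{45} \approx 31.956$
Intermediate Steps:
$K = - \frac{1}{5}$ ($K = \left(- \frac{1}{5}\right) 1 = - \frac{1}{5} \approx -0.2$)
$U{\left(k \right)} = -4 + \frac{- \frac{1}{5} + k}{6 \left(-4 + k\right)}$ ($U{\left(k \right)} = -4 + \frac{\left(k - \frac{1}{5}\right) \frac{1}{k - 4}}{6} = -4 + \frac{\left(- \frac{1}{5} + k\right) \frac{1}{-4 + k}}{6} = -4 + \frac{\frac{1}{-4 + k} \left(- \frac{1}{5} + k\right)}{6} = -4 + \frac{- \frac{1}{5} + k}{6 \left(-4 + k\right)}$)
$W = -6$ ($W = - \frac{9}{2} + \frac{1}{2} \left(-3\right) = - \frac{9}{2} - \frac{3}{2} = -6$)
$U{\left(1 \right)} + W \left(-6\right) = \frac{479 - 115}{30 \left(-4 + 1\right)} - -36 = \frac{479 - 115}{30 \left(-3\right)} + 36 = \frac{1}{30} \left(- \frac{1}{3}\right) 364 + 36 = - \frac{182}{45} + 36 = \frac{1438}{45}$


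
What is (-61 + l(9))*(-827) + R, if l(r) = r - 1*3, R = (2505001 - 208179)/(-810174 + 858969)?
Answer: 2221737397/48795 ≈ 45532.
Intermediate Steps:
R = 2296822/48795 ≈ 47.071
l(r) = -3 + r (l(r) = r - 3 = -3 + r)
(-61 + l(9))*(-827) + R = (-61 + (-3 + 9))*(-827) + 2296822/48795 = (-61 + 6)*(-827) + 2296822/48795 = -55*(-827) + 2296822/48795 = 45485 + 2296822/48795 = 2221737397/48795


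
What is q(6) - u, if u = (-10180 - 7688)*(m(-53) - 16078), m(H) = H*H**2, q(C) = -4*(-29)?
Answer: -2947415824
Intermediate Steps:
q(C) = 116
m(H) = H**3
u = 2947415940 (u = (-10180 - 7688)*((-53)**3 - 16078) = -17868*(-148877 - 16078) = -17868*(-164955) = 2947415940)
q(6) - u = 116 - 1*2947415940 = 116 - 2947415940 = -2947415824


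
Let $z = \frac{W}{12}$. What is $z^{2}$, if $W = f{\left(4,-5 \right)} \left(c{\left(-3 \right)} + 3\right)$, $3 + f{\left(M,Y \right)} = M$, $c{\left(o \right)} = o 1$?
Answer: $0$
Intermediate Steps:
$c{\left(o \right)} = o$
$f{\left(M,Y \right)} = -3 + M$
$W = 0$ ($W = \left(-3 + 4\right) \left(-3 + 3\right) = 1 \cdot 0 = 0$)
$z = 0$ ($z = \frac{0}{12} = 0 \cdot \frac{1}{12} = 0$)
$z^{2} = 0^{2} = 0$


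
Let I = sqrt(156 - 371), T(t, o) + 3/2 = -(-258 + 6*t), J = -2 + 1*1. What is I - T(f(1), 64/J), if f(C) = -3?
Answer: -549/2 + I*sqrt(215) ≈ -274.5 + 14.663*I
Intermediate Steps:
J = -1 (J = -2 + 1 = -1)
T(t, o) = 513/2 - 6*t (T(t, o) = -3/2 - (-258 + 6*t) = -3/2 - 6*(-43 + t) = -3/2 + (258 - 6*t) = 513/2 - 6*t)
I = I*sqrt(215) (I = sqrt(-215) = I*sqrt(215) ≈ 14.663*I)
I - T(f(1), 64/J) = I*sqrt(215) - (513/2 - 6*(-3)) = I*sqrt(215) - (513/2 + 18) = I*sqrt(215) - 1*549/2 = I*sqrt(215) - 549/2 = -549/2 + I*sqrt(215)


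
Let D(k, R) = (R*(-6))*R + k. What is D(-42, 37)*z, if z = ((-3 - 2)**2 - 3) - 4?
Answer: -148608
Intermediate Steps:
D(k, R) = k - 6*R**2 (D(k, R) = (-6*R)*R + k = -6*R**2 + k = k - 6*R**2)
z = 18 (z = ((-5)**2 - 3) - 4 = (25 - 3) - 4 = 22 - 4 = 18)
D(-42, 37)*z = (-42 - 6*37**2)*18 = (-42 - 6*1369)*18 = (-42 - 8214)*18 = -8256*18 = -148608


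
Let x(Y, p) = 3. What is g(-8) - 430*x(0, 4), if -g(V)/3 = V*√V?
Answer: -1290 + 48*I*√2 ≈ -1290.0 + 67.882*I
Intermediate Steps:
g(V) = -3*V^(3/2) (g(V) = -3*V*√V = -3*V^(3/2))
g(-8) - 430*x(0, 4) = -(-48)*I*√2 - 430*3 = -(-48)*I*√2 - 86*15 = 48*I*√2 - 1290 = -1290 + 48*I*√2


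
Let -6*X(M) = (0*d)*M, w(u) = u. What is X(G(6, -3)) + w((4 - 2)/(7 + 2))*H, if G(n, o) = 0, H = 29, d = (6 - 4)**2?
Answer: 58/9 ≈ 6.4444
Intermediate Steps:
d = 4 (d = 2**2 = 4)
X(M) = 0 (X(M) = -0*4*M/6 = -0*M = -1/6*0 = 0)
X(G(6, -3)) + w((4 - 2)/(7 + 2))*H = 0 + ((4 - 2)/(7 + 2))*29 = 0 + (2/9)*29 = 0 + 58/9 = 58/9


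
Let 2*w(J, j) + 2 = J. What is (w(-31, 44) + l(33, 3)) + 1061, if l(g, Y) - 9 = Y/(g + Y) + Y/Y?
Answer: 12655/12 ≈ 1054.6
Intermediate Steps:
l(g, Y) = 10 + Y/(Y + g) (l(g, Y) = 9 + (Y/(g + Y) + Y/Y) = 9 + (Y/(Y + g) + 1) = 9 + (1 + Y/(Y + g)) = 10 + Y/(Y + g))
w(J, j) = -1 + J/2
(w(-31, 44) + l(33, 3)) + 1061 = ((-1 + (½)*(-31)) + (10*33 + 11*3)/(3 + 33)) + 1061 = ((-1 - 31/2) + (330 + 33)/36) + 1061 = (-33/2 + (1/36)*363) + 1061 = (-33/2 + 121/12) + 1061 = -77/12 + 1061 = 12655/12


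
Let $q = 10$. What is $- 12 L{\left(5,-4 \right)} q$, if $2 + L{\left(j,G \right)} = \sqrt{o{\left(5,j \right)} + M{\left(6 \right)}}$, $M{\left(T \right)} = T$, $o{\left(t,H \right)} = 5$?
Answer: $240 - 120 \sqrt{11} \approx -157.99$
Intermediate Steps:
$L{\left(j,G \right)} = -2 + \sqrt{11}$ ($L{\left(j,G \right)} = -2 + \sqrt{5 + 6} = -2 + \sqrt{11}$)
$- 12 L{\left(5,-4 \right)} q = - 12 \left(-2 + \sqrt{11}\right) 10 = - 12 \left(-20 + 10 \sqrt{11}\right) = 240 - 120 \sqrt{11}$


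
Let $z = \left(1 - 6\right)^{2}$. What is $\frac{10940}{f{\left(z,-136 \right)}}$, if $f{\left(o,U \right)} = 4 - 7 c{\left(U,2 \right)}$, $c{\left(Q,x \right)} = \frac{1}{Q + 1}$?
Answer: $2700$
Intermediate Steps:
$z = 25$ ($z = \left(-5\right)^{2} = 25$)
$c{\left(Q,x \right)} = \frac{1}{1 + Q}$
$f{\left(o,U \right)} = 4 - \frac{7}{1 + U}$
$\frac{10940}{f{\left(z,-136 \right)}} = \frac{10940}{\frac{1}{1 - 136} \left(-3 + 4 \left(-136\right)\right)} = \frac{10940}{\frac{1}{-135} \left(-3 - 544\right)} = \frac{10940}{\left(- \frac{1}{135}\right) \left(-547\right)} = \frac{10940}{\frac{547}{135}} = 10940 \cdot \frac{135}{547} = 2700$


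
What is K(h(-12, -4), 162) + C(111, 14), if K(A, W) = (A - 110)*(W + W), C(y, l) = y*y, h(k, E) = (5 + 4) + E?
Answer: -21699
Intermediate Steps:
h(k, E) = 9 + E
C(y, l) = y²
K(A, W) = 2*W*(-110 + A) (K(A, W) = (-110 + A)*(2*W) = 2*W*(-110 + A))
K(h(-12, -4), 162) + C(111, 14) = 2*162*(-110 + (9 - 4)) + 111² = 2*162*(-110 + 5) + 12321 = 2*162*(-105) + 12321 = -34020 + 12321 = -21699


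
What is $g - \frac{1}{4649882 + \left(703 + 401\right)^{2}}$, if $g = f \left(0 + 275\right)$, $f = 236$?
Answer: $\frac{380878500199}{5868698} \approx 64900.0$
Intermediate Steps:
$g = 64900$ ($g = 236 \left(0 + 275\right) = 236 \cdot 275 = 64900$)
$g - \frac{1}{4649882 + \left(703 + 401\right)^{2}} = 64900 - \frac{1}{4649882 + \left(703 + 401\right)^{2}} = 64900 - \frac{1}{4649882 + 1104^{2}} = 64900 - \frac{1}{4649882 + 1218816} = 64900 - \frac{1}{5868698} = \frac{380878500199}{5868698}$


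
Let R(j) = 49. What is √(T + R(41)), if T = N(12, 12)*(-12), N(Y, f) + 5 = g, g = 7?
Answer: 5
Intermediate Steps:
N(Y, f) = 2 (N(Y, f) = -5 + 7 = 2)
T = -24 (T = 2*(-12) = -24)
√(T + R(41)) = √(-24 + 49) = √25 = 5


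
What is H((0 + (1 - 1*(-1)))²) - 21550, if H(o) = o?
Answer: -21546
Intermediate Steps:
H((0 + (1 - 1*(-1)))²) - 21550 = (0 + (1 - 1*(-1)))² - 21550 = (0 + (1 + 1))² - 21550 = (0 + 2)² - 21550 = 2² - 21550 = 4 - 21550 = -21546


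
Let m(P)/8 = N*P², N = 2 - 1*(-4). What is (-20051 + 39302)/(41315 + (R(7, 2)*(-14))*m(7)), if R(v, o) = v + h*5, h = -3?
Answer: 19251/304739 ≈ 0.063172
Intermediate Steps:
R(v, o) = -15 + v (R(v, o) = v - 3*5 = v - 15 = -15 + v)
N = 6 (N = 2 + 4 = 6)
m(P) = 48*P² (m(P) = 8*(6*P²) = 48*P²)
(-20051 + 39302)/(41315 + (R(7, 2)*(-14))*m(7)) = (-20051 + 39302)/(41315 + ((-15 + 7)*(-14))*(48*7²)) = 19251/(41315 + (-8*(-14))*(48*49)) = 19251/(41315 + 112*2352) = 19251/(41315 + 263424) = 19251/304739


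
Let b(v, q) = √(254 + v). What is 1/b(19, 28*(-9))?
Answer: √273/273 ≈ 0.060523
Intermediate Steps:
1/b(19, 28*(-9)) = 1/(√(254 + 19)) = 1/(√273) = √273/273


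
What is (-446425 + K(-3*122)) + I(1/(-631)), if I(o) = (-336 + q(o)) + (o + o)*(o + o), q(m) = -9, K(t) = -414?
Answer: -178051228620/398161 ≈ -4.4718e+5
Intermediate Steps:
I(o) = -345 + 4*o² (I(o) = (-336 - 9) + (o + o)*(o + o) = -345 + (2*o)*(2*o) = -345 + 4*o²)
(-446425 + K(-3*122)) + I(1/(-631)) = (-446425 - 414) + (-345 + 4*(1/(-631))²) = -446839 + (-345 + 4*(-1/631)²) = -446839 + (-345 + 4*(1/398161)) = -446839 + (-345 + 4/398161) = -446839 - 137365541/398161 = -178051228620/398161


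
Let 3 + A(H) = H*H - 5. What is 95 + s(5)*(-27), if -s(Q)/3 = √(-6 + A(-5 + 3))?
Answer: 95 + 81*I*√10 ≈ 95.0 + 256.14*I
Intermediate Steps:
A(H) = -8 + H² (A(H) = -3 + (H*H - 5) = -3 + (H² - 5) = -3 + (-5 + H²) = -8 + H²)
s(Q) = -3*I*√10 (s(Q) = -3*√(-6 + (-8 + (-5 + 3)²)) = -3*√(-6 + (-8 + (-2)²)) = -3*√(-6 + (-8 + 4)) = -3*√(-6 - 4) = -3*I*√10)
95 + s(5)*(-27) = 95 - 3*I*√10*(-27) = 95 + 81*I*√10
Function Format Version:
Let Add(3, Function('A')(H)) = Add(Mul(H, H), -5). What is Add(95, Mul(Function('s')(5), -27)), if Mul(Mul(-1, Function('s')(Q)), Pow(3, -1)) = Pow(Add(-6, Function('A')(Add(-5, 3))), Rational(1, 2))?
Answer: Add(95, Mul(81, I, Pow(10, Rational(1, 2)))) ≈ Add(95.000, Mul(256.14, I))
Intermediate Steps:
Function('A')(H) = Add(-8, Pow(H, 2)) (Function('A')(H) = Add(-3, Add(Mul(H, H), -5)) = Add(-3, Add(Pow(H, 2), -5)) = Add(-3, Add(-5, Pow(H, 2))) = Add(-8, Pow(H, 2)))
Function('s')(Q) = Mul(-3, I, Pow(10, Rational(1, 2))) (Function('s')(Q) = Mul(-3, Pow(Add(-6, Add(-8, Pow(Add(-5, 3), 2))), Rational(1, 2))) = Mul(-3, Pow(Add(-6, Add(-8, Pow(-2, 2))), Rational(1, 2))) = Mul(-3, Pow(Add(-6, Add(-8, 4)), Rational(1, 2))) = Mul(-3, Pow(Add(-6, -4), Rational(1, 2))) = Mul(-3, Pow(-10, Rational(1, 2))) = Mul(-3, Mul(I, Pow(10, Rational(1, 2)))) = Mul(-3, I, Pow(10, Rational(1, 2))))
Add(95, Mul(Function('s')(5), -27)) = Add(95, Mul(Mul(-3, I, Pow(10, Rational(1, 2))), -27)) = Add(95, Mul(81, I, Pow(10, Rational(1, 2))))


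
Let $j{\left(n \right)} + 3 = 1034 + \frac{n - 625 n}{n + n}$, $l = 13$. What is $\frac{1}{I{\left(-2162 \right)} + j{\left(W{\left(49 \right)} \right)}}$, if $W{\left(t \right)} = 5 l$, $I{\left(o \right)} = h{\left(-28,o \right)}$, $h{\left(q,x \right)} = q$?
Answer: $\frac{1}{691} \approx 0.0014472$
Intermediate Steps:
$I{\left(o \right)} = -28$
$W{\left(t \right)} = 65$ ($W{\left(t \right)} = 5 \cdot 13 = 65$)
$j{\left(n \right)} = 719$ ($j{\left(n \right)} = -3 + \left(1034 + \frac{n - 625 n}{n + n}\right) = -3 + \left(1034 + \frac{\left(-624\right) n}{2 n}\right) = -3 + \left(1034 + - 624 n \frac{1}{2 n}\right) = -3 + \left(1034 - 312\right) = -3 + 722 = 719$)
$\frac{1}{I{\left(-2162 \right)} + j{\left(W{\left(49 \right)} \right)}} = \frac{1}{-28 + 719} = \frac{1}{691}$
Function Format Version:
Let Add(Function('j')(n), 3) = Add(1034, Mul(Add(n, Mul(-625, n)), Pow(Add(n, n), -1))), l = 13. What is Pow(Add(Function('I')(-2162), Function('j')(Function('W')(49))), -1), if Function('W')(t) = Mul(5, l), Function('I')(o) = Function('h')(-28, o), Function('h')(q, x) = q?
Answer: Rational(1, 691) ≈ 0.0014472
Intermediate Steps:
Function('I')(o) = -28
Function('W')(t) = 65 (Function('W')(t) = Mul(5, 13) = 65)
Function('j')(n) = 719 (Function('j')(n) = Add(-3, Add(1034, Mul(Add(n, Mul(-625, n)), Pow(Add(n, n), -1)))) = Add(-3, Add(1034, Mul(Mul(-624, n), Pow(Mul(2, n), -1)))) = Add(-3, Add(1034, Mul(Mul(-624, n), Mul(Rational(1, 2), Pow(n, -1))))) = Add(-3, Add(1034, -312)) = Add(-3, 722) = 719)
Pow(Add(Function('I')(-2162), Function('j')(Function('W')(49))), -1) = Pow(Add(-28, 719), -1) = Pow(691, -1) = Rational(1, 691)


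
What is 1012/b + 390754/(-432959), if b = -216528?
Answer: -21261834155/23436936588 ≈ -0.90719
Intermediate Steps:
1012/b + 390754/(-432959) = 1012/(-216528) + 390754/(-432959) = 1012*(-1/216528) + 390754*(-1/432959) = -253/54132 - 390754/432959 = -21261834155/23436936588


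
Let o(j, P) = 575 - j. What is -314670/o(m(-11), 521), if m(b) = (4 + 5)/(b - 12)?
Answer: -3618705/6617 ≈ -546.88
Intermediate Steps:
m(b) = 9/(-12 + b)
-314670/o(m(-11), 521) = -314670/(575 - 9/(-12 - 11)) = -314670/(575 - 9/(-23)) = -314670/(575 - 9*(-1)/23) = -314670/(575 - 1*(-9/23)) = -314670/(575 + 9/23) = -314670/13234/23 = -314670*23/13234 = -3618705/6617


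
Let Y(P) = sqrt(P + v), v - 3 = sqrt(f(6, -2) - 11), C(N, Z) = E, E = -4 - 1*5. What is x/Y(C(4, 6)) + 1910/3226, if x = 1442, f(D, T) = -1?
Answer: 955/1613 + 721*sqrt(2)/sqrt(-3 + I*sqrt(3)) ≈ 142.38 - 529.17*I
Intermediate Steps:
E = -9 (E = -4 - 5 = -9)
C(N, Z) = -9
v = 3 + 2*I*sqrt(3) (v = 3 + sqrt(-1 - 11) = 3 + sqrt(-12) = 3 + 2*I*sqrt(3) ≈ 3.0 + 3.4641*I)
Y(P) = sqrt(3 + P + 2*I*sqrt(3)) (Y(P) = sqrt(P + (3 + 2*I*sqrt(3))) = sqrt(3 + P + 2*I*sqrt(3)))
x/Y(C(4, 6)) + 1910/3226 = 1442/(sqrt(3 - 9 + 2*I*sqrt(3))) + 1910/3226 = 1442/(sqrt(-6 + 2*I*sqrt(3))) + 1910*(1/3226) = 1442/sqrt(-6 + 2*I*sqrt(3)) + 955/1613 = 955/1613 + 1442/sqrt(-6 + 2*I*sqrt(3))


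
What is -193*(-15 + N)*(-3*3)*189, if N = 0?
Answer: -4924395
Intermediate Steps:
-193*(-15 + N)*(-3*3)*189 = -193*(-15 + 0)*(-3*3)*189 = -(-2895)*(-9)*189 = -193*135*189 = -26055*189 = -4924395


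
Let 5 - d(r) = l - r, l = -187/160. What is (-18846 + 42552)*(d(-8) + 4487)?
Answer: 8506032831/80 ≈ 1.0633e+8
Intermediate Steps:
l = -187/160 (l = -187*1/160 = -187/160 ≈ -1.1688)
d(r) = 987/160 + r (d(r) = 5 - (-187/160 - r) = 5 + (187/160 + r) = 987/160 + r)
(-18846 + 42552)*(d(-8) + 4487) = (-18846 + 42552)*((987/160 - 8) + 4487) = 23706*(-293/160 + 4487) = 23706*(717627/160) = 8506032831/80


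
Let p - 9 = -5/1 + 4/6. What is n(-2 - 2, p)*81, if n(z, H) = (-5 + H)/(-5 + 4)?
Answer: 27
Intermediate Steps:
p = 14/3 (p = 9 + (-5/1 + 4/6) = 9 + (-5*1 + 4*(⅙)) = 9 + (-5 + ⅔) = 9 - 13/3 = 14/3 ≈ 4.6667)
n(z, H) = 5 - H (n(z, H) = (-5 + H)/(-1) = (-5 + H)*(-1) = 5 - H)
n(-2 - 2, p)*81 = (5 - 1*14/3)*81 = (5 - 14/3)*81 = (⅓)*81 = 27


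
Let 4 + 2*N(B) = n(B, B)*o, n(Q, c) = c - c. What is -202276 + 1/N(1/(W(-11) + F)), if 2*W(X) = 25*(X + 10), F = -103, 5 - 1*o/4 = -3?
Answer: -404553/2 ≈ -2.0228e+5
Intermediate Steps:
o = 32 (o = 20 - 4*(-3) = 20 + 12 = 32)
W(X) = 125 + 25*X/2 (W(X) = (25*(X + 10))/2 = (25*(10 + X))/2 = (250 + 25*X)/2 = 125 + 25*X/2)
n(Q, c) = 0
N(B) = -2 (N(B) = -2 + (0*32)/2 = -2 + (½)*0 = -2 + 0 = -2)
-202276 + 1/N(1/(W(-11) + F)) = -202276 + 1/(-2) = -202276 - ½ = -404553/2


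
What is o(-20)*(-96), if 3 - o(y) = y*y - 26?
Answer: 35616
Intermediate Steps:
o(y) = 29 - y² (o(y) = 3 - (y*y - 26) = 3 - (y² - 26) = 3 - (-26 + y²) = 3 + (26 - y²) = 29 - y²)
o(-20)*(-96) = (29 - 1*(-20)²)*(-96) = (29 - 1*400)*(-96) = (29 - 400)*(-96) = -371*(-96) = 35616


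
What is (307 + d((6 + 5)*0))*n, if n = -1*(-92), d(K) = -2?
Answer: 28060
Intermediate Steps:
n = 92
(307 + d((6 + 5)*0))*n = (307 - 2)*92 = 305*92 = 28060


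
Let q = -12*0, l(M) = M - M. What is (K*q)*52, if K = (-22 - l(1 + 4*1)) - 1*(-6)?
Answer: 0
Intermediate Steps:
l(M) = 0
K = -16 (K = (-22 - 1*0) - 1*(-6) = (-22 + 0) + 6 = -22 + 6 = -16)
q = 0
(K*q)*52 = -16*0*52 = 0*52 = 0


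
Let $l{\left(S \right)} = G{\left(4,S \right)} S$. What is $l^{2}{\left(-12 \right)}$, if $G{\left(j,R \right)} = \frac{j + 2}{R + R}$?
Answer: $9$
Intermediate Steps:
$G{\left(j,R \right)} = \frac{2 + j}{2 R}$
$l{\left(S \right)} = 3$ ($l{\left(S \right)} = \frac{2 + 4}{2 S} S = \frac{1}{2} \frac{1}{S} 6 S = \frac{3}{S} S = 3$)
$l^{2}{\left(-12 \right)} = 3^{2} = 9$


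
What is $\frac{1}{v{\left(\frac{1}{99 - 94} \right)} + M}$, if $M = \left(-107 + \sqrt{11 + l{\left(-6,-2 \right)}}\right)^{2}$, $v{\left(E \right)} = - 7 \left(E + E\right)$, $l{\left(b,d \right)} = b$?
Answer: $\frac{71570}{818131259} + \frac{2675 \sqrt{5}}{1636262518} \approx 9.1135 \cdot 10^{-5}$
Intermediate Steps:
$v{\left(E \right)} = - 14 E$ ($v{\left(E \right)} = - 7 \cdot 2 E = - 14 E$)
$M = \left(-107 + \sqrt{5}\right)^{2}$ ($M = \left(-107 + \sqrt{11 - 6}\right)^{2} = \left(-107 + \sqrt{5}\right)^{2} \approx 10975.0$)
$\frac{1}{v{\left(\frac{1}{99 - 94} \right)} + M} = \frac{1}{- \frac{14}{99 - 94} + \left(107 - \sqrt{5}\right)^{2}} = \frac{1}{- \frac{14}{5} + \left(107 - \sqrt{5}\right)^{2}}$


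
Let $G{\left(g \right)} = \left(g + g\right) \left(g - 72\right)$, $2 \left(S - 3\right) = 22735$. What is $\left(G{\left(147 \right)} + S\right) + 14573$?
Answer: $\frac{95987}{2} \approx 47994.0$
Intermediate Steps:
$S = \frac{22741}{2}$ ($S = 3 + \frac{1}{2} \cdot 22735 = 3 + \frac{22735}{2} = \frac{22741}{2} \approx 11371.0$)
$G{\left(g \right)} = 2 g \left(-72 + g\right)$
$\left(G{\left(147 \right)} + S\right) + 14573 = \left(2 \cdot 147 \left(-72 + 147\right) + \frac{22741}{2}\right) + 14573 = \left(2 \cdot 147 \cdot 75 + \frac{22741}{2}\right) + 14573 = \left(22050 + \frac{22741}{2}\right) + 14573 = \frac{66841}{2} + 14573 = \frac{95987}{2}$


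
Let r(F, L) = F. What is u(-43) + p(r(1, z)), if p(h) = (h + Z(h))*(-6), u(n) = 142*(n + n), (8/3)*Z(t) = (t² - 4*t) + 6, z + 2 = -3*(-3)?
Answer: -48899/4 ≈ -12225.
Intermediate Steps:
z = 7 (z = -2 - 3*(-3) = -2 + 9 = 7)
Z(t) = 9/4 - 3*t/2 + 3*t²/8 (Z(t) = 3*((t² - 4*t) + 6)/8 = 3*(6 + t² - 4*t)/8 = 9/4 - 3*t/2 + 3*t²/8)
u(n) = 284*n (u(n) = 142*(2*n) = 284*n)
p(h) = -27/2 + 3*h - 9*h²/4 (p(h) = (h + (9/4 - 3*h/2 + 3*h²/8))*(-6) = (9/4 - h/2 + 3*h²/8)*(-6) = -27/2 + 3*h - 9*h²/4)
u(-43) + p(r(1, z)) = 284*(-43) + (-27/2 + 3*1 - 9/4*1²) = -12212 + (-27/2 + 3 - 9/4*1) = -12212 + (-27/2 + 3 - 9/4) = -12212 - 51/4 = -48899/4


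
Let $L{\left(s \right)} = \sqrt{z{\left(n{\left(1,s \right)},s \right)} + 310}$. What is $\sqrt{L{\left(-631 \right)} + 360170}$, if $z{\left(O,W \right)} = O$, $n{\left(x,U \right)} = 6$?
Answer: $\sqrt{360170 + 2 \sqrt{79}} \approx 600.16$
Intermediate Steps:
$L{\left(s \right)} = 2 \sqrt{79}$ ($L{\left(s \right)} = \sqrt{6 + 310} = \sqrt{316} = 2 \sqrt{79}$)
$\sqrt{L{\left(-631 \right)} + 360170} = \sqrt{2 \sqrt{79} + 360170} = \sqrt{360170 + 2 \sqrt{79}}$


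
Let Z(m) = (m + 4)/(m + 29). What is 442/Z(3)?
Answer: 14144/7 ≈ 2020.6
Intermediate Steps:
Z(m) = (4 + m)/(29 + m)
442/Z(3) = 442/(((4 + 3)/(29 + 3))) = 442/((7/32)) = 442/(((1/32)*7)) = 442/(7/32) = 442*(32/7) = 14144/7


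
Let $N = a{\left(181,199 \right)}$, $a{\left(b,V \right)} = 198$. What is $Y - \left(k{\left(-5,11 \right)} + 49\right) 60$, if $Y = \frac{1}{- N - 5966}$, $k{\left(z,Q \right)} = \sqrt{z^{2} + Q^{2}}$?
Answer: $- \frac{18122161}{6164} - 60 \sqrt{146} \approx -3665.0$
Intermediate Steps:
$N = 198$
$k{\left(z,Q \right)} = \sqrt{Q^{2} + z^{2}}$
$Y = - \frac{1}{6164}$ ($Y = \frac{1}{\left(-1\right) 198 - 5966} = \frac{1}{-198 - 5966} = \frac{1}{-6164} = - \frac{1}{6164} \approx -0.00016223$)
$Y - \left(k{\left(-5,11 \right)} + 49\right) 60 = - \frac{1}{6164} - \left(\sqrt{11^{2} + \left(-5\right)^{2}} + 49\right) 60 = - \frac{1}{6164} - \left(\sqrt{121 + 25} + 49\right) 60 = - \frac{1}{6164} - \left(\sqrt{146} + 49\right) 60 = - \frac{1}{6164} - \left(49 + \sqrt{146}\right) 60 = - \frac{1}{6164} - \left(2940 + 60 \sqrt{146}\right) = - \frac{18122161}{6164} - 60 \sqrt{146}$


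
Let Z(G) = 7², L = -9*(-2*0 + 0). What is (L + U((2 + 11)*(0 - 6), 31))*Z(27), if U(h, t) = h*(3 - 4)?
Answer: 3822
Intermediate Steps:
U(h, t) = -h (U(h, t) = h*(-1) = -h)
L = 0 (L = -9*(0 + 0) = -9*0 = 0)
Z(G) = 49
(L + U((2 + 11)*(0 - 6), 31))*Z(27) = (0 - (2 + 11)*(0 - 6))*49 = (0 - 13*(-6))*49 = (0 - 1*(-78))*49 = (0 + 78)*49 = 78*49 = 3822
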